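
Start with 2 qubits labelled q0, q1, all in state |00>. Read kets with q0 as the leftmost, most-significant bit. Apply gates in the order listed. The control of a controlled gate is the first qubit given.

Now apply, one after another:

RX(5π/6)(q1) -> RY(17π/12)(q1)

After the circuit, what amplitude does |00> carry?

The final state's coefficient on |00> equals -3*sqrt(2*sqrt(2) + 4)/16 - sqrt(4 - 2*sqrt(2))/16 + sqrt(12 - 6*sqrt(2))/16 + sqrt(6*sqrt(2) + 12)/16 + I*sqrt(12 - 6*sqrt(2))/16 + I*sqrt(2*sqrt(2) + 4)/16 + 3*I*sqrt(4 - 2*sqrt(2))/16 + I*sqrt(6*sqrt(2) + 12)/16.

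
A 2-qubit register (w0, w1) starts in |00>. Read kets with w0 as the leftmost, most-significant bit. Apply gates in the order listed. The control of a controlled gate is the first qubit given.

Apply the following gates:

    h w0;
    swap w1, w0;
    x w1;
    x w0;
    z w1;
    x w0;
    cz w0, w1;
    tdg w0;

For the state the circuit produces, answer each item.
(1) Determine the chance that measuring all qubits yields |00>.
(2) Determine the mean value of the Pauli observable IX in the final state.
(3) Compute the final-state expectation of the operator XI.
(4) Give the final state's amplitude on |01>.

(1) A full measurement returns |00> with probability 1/2.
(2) The observable IX averages to -1.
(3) The observable XI averages to 0.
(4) The amplitude on |01> is -sqrt(2)/2.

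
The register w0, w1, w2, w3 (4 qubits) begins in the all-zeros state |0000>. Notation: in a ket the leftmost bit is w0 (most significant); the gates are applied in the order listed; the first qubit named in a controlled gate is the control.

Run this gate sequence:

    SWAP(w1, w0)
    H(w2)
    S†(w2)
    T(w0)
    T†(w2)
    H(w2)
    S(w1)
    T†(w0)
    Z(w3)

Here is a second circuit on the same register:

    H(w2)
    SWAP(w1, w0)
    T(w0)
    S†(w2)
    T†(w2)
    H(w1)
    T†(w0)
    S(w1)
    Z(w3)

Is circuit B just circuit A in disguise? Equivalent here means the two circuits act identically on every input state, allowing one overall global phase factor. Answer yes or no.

No, they are not equivalent — no single phase factor reconciles the two unitaries.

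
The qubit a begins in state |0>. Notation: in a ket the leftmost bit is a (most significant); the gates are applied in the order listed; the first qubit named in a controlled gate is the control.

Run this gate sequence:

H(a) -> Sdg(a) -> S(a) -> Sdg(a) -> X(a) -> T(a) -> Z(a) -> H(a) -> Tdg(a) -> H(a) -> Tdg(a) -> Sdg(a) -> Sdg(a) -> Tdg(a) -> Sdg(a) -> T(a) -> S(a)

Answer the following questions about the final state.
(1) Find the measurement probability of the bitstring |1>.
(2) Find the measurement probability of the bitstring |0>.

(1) The probability of measuring |1> is 1/4.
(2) The probability of measuring |0> is 3/4.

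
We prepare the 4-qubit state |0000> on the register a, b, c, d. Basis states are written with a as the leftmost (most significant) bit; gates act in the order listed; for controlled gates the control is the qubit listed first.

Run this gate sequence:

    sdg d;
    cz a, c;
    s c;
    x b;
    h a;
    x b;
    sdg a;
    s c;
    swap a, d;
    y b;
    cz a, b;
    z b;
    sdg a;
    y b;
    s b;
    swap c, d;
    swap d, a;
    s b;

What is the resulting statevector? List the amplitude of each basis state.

After the circuit, the state carries amplitude -sqrt(2)/2 on |0000>, sqrt(2)*I/2 on |0010>, and 0 on every other basis state.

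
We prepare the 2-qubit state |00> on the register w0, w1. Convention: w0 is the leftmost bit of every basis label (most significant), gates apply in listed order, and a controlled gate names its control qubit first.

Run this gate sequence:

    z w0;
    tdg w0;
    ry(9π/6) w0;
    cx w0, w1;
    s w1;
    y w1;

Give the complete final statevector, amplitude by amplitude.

The final amplitudes are 0 on |00>, -sqrt(2)*I/2 on |01>, sqrt(2)/2 on |10>, 0 on |11>.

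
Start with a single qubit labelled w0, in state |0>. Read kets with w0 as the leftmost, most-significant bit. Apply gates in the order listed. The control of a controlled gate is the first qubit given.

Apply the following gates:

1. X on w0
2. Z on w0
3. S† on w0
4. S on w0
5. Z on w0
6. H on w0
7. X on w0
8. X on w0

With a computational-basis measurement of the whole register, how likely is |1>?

A full measurement returns |1> with probability 1/2. Key observation: steps 2-5 multiply out to the identity, so the circuit reduces to the remaining gates.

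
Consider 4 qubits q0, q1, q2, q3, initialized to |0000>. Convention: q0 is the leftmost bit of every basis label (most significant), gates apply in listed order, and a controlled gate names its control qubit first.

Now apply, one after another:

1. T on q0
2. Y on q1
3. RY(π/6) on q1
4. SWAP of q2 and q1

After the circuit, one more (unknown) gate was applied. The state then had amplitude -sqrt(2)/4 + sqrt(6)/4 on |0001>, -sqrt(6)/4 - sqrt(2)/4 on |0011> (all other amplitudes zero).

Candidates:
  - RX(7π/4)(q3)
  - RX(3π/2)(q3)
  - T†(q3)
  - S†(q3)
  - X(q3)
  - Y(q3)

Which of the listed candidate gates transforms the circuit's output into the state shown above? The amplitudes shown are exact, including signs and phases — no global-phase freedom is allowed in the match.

It was Y(q3) that produced the state shown.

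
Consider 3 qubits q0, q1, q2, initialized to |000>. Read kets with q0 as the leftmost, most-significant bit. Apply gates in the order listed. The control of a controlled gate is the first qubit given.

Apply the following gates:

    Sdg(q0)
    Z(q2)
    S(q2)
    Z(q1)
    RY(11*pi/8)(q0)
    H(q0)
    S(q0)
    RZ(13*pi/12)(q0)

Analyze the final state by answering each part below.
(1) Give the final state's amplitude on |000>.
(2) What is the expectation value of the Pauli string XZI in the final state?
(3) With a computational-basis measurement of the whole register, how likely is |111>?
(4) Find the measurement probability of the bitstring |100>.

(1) |000> carries amplitude -exp(11*I*pi/24)*sin(pi/16) in the final state.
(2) The observable XZI averages to sqrt(2 - sqrt(2))*(-sqrt(6) + sqrt(2))/8.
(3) Outcome |111> occurs with probability 0.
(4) The probability of measuring |100> is sqrt(sqrt(2) + 2)/4 + 1/2.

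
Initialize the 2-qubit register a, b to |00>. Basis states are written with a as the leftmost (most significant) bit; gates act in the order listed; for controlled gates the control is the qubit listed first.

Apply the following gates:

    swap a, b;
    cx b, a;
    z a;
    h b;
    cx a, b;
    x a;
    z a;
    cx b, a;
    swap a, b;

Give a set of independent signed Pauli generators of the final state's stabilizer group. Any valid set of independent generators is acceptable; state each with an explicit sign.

The stabilizer group can be generated by +XX, -ZZ, among other valid generating sets.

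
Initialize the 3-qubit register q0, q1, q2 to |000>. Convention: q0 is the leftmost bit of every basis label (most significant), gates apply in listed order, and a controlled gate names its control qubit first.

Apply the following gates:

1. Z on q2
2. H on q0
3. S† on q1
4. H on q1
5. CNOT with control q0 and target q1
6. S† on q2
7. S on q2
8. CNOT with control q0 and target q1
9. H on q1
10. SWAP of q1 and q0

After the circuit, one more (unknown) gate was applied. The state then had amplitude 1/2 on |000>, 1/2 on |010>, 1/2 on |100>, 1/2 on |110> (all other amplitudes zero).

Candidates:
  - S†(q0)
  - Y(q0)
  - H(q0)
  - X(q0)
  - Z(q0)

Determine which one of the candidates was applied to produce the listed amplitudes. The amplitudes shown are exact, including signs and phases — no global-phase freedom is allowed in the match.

The applied gate was H(q0). Key observation: gates 4-9 undo each other exactly, leaving only the rest of the circuit to track.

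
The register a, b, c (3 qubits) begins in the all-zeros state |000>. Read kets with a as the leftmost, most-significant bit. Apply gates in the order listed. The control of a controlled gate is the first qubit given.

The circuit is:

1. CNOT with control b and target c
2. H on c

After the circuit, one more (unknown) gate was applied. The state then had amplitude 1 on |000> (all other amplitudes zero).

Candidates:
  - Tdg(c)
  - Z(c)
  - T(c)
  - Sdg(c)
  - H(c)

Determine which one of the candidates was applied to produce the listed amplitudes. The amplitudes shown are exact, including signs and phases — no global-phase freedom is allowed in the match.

The unique candidate consistent with the amplitudes is H(c).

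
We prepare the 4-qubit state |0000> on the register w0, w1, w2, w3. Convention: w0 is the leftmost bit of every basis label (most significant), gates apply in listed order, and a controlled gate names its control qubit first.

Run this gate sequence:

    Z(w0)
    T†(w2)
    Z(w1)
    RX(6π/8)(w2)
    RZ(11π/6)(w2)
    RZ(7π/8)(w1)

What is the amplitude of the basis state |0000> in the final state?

The amplitude on |0000> is sqrt(2 - sqrt(2))*exp(31*I*pi/48)/2.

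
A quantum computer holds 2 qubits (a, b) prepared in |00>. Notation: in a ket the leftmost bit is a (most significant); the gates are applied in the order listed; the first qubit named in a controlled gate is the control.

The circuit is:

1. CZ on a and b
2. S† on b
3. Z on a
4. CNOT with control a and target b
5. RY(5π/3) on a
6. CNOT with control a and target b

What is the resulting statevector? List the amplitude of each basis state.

After the circuit, the state carries amplitude -sqrt(3)/2 on |00>, 0 on |01>, 0 on |10>, 1/2 on |11>.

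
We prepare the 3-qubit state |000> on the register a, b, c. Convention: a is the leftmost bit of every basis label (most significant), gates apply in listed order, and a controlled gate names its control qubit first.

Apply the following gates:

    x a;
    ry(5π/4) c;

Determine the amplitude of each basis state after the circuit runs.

The final amplitudes are -sqrt(2 - sqrt(2))/2 on |100>, sqrt(sqrt(2) + 2)/2 on |101>, and 0 on every other basis state.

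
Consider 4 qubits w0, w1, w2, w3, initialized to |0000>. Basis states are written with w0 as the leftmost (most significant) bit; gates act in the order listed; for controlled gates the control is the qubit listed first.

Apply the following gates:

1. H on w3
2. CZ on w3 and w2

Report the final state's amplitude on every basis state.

The resulting statevector has amplitude sqrt(2)/2 on |0000>, sqrt(2)/2 on |0001>, and 0 on every other basis state.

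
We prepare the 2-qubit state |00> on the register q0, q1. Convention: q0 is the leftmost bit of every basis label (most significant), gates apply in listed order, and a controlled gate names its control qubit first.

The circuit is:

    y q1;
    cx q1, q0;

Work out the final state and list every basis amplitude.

The final amplitudes are I on |11>, and 0 on every other basis state.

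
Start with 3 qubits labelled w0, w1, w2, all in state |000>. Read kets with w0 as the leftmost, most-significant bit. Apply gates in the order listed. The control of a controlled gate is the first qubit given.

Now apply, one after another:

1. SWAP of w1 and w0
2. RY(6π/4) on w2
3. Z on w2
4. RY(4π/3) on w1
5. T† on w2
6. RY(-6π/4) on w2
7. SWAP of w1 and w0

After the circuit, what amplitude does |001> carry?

The final state's coefficient on |001> equals -1/4 + exp(3*I*pi/4)/4.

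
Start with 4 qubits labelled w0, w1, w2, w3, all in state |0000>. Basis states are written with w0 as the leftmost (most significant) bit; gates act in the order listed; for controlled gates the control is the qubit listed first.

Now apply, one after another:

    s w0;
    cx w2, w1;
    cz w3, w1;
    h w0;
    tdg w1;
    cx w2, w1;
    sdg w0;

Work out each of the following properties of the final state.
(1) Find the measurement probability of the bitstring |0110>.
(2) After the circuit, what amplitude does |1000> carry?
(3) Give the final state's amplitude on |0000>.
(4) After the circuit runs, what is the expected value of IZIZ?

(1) A full measurement returns |0110> with probability 0.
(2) The final state's coefficient on |1000> equals -sqrt(2)*I/2.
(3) The amplitude on |0000> is sqrt(2)/2.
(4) The expectation value of IZIZ is 1.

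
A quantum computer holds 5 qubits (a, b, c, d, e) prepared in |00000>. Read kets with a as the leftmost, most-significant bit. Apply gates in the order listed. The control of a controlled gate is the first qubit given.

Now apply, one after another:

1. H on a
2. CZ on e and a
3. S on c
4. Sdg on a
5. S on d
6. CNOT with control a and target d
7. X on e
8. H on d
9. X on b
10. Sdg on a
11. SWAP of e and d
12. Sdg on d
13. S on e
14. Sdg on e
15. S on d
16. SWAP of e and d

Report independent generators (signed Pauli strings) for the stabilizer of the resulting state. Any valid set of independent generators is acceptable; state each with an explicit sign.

One valid set of independent stabilizer generators is -XIIZI, +ZIIXI, -IZIII, +IIZII, -IIIIZ (any independent generating set of the same group is equally correct).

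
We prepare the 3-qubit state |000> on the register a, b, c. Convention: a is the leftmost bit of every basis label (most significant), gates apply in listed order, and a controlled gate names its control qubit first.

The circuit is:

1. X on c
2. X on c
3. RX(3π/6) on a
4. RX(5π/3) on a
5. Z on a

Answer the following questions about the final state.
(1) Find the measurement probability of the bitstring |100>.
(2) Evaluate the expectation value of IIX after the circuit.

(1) The probability of measuring |100> is 1/2 - sqrt(3)/4. Key observation: gates 1-2 undo each other exactly, leaving only the rest of the circuit to track.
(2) In the final state, IIX has expectation 0.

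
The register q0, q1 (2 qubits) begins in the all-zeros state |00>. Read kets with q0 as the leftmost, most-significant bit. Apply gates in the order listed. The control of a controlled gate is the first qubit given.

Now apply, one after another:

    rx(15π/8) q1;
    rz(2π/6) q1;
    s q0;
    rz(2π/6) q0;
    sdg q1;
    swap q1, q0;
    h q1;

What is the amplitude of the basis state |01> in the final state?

|01> carries amplitude sqrt(2)*exp(2*I*pi/3)*cos(pi/16)/2 in the final state.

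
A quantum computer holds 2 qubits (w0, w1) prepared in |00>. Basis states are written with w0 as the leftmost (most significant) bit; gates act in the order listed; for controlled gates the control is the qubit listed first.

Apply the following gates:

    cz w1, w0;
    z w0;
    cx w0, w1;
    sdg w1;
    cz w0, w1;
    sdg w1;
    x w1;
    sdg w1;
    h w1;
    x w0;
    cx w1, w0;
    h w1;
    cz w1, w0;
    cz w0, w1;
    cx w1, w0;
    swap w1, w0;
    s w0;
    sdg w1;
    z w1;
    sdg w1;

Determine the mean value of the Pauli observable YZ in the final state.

The expectation value of YZ is -1.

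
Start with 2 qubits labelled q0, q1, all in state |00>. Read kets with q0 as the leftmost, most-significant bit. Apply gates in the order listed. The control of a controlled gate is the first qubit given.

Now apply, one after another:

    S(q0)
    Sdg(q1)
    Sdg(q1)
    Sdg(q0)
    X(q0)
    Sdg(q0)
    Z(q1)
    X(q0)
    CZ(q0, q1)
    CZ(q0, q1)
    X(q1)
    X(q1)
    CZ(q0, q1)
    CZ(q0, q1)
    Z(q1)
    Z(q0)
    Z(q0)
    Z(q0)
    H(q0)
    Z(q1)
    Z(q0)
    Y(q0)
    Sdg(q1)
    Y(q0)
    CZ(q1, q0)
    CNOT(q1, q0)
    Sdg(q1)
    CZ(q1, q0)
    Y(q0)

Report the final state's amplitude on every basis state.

After the circuit, the state carries amplitude sqrt(2)/2 on |00>, 0 on |01>, sqrt(2)/2 on |10>, 0 on |11>. Key observation: gates 9-14 undo each other exactly, leaving only the rest of the circuit to track.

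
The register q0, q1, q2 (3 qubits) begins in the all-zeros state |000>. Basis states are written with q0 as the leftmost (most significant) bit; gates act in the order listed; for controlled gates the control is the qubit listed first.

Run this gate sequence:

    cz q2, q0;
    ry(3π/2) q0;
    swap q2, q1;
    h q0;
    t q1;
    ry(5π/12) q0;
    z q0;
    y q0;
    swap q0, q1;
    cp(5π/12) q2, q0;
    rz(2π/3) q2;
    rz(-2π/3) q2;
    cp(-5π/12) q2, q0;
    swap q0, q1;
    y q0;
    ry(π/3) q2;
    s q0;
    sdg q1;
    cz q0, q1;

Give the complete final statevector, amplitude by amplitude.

The resulting statevector has amplitude -sqrt(6 - 3*sqrt(2))/8 + 3*sqrt(sqrt(2) + 2)/8 on |000>, -sqrt(2 - sqrt(2))/8 + sqrt(3*sqrt(2) + 6)/8 on |001>, 0 on |010>, 0 on |011>, 3*I*sqrt(2 - sqrt(2))/8 + I*sqrt(3*sqrt(2) + 6)/8 on |100>, I*sqrt(6 - 3*sqrt(2))/8 + I*sqrt(sqrt(2) + 2)/8 on |101>, 0 on |110>, 0 on |111>. Key observation: gates 8-15 undo each other exactly, leaving only the rest of the circuit to track.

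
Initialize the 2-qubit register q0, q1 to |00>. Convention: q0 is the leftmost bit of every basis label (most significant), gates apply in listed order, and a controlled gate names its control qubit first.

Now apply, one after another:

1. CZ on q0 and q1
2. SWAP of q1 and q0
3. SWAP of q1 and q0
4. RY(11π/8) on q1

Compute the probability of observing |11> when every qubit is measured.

The probability of measuring |11> is 0.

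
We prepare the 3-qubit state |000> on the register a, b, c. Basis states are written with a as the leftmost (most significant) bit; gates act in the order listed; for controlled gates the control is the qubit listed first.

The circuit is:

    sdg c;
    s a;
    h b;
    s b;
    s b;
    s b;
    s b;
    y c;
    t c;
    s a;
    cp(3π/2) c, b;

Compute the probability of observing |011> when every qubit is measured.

A full measurement returns |011> with probability 1/2. Key observation: gates 4-7 undo each other exactly, leaving only the rest of the circuit to track.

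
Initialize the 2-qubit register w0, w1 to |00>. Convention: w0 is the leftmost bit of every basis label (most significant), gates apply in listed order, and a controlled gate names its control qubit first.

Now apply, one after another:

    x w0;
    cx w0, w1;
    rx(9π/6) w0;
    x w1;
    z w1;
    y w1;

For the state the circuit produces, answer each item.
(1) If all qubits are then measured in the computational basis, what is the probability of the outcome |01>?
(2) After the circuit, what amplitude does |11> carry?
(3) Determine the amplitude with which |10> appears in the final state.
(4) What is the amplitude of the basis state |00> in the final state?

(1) The probability of measuring |01> is 1/2.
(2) The final state's coefficient on |11> equals -sqrt(2)*I/2.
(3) The final state's coefficient on |10> equals 0.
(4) |00> carries amplitude 0 in the final state.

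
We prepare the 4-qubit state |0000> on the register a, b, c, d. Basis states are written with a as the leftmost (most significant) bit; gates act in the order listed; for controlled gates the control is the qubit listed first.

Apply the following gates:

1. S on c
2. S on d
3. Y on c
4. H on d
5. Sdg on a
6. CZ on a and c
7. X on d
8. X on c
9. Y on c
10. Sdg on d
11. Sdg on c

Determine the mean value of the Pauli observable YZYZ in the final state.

The observable YZYZ averages to 0.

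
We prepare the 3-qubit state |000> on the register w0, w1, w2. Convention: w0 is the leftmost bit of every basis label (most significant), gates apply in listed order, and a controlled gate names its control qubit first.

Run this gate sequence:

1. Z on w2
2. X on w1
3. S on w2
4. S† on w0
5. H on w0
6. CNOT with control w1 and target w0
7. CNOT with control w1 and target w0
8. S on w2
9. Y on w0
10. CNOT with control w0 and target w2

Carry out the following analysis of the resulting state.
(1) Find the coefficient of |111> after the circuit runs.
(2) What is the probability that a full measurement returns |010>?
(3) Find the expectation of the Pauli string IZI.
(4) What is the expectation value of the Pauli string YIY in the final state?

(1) The amplitude on |111> is sqrt(2)*I/2.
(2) A full measurement returns |010> with probability 1/2.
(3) The observable IZI averages to -1.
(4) The expectation value of YIY is 1.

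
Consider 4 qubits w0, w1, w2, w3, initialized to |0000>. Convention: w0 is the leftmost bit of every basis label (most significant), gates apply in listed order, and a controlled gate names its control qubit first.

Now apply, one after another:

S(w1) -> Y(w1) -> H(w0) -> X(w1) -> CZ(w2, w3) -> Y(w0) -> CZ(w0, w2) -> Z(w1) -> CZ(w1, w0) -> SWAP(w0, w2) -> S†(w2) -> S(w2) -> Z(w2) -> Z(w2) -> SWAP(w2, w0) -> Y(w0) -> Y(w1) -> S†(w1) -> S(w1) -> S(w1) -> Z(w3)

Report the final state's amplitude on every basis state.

After the circuit, the state carries amplitude -sqrt(2)*I/2 on |0100>, -sqrt(2)*I/2 on |1100>, and 0 on every other basis state.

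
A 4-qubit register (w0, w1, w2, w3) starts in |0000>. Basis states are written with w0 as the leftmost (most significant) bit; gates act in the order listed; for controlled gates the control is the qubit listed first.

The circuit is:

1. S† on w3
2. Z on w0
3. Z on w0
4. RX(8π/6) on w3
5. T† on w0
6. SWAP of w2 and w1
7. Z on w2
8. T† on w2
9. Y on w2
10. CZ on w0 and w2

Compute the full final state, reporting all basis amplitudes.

After the circuit, the state carries amplitude -I/2 on |0010>, sqrt(3)/2 on |0011>, and 0 on every other basis state.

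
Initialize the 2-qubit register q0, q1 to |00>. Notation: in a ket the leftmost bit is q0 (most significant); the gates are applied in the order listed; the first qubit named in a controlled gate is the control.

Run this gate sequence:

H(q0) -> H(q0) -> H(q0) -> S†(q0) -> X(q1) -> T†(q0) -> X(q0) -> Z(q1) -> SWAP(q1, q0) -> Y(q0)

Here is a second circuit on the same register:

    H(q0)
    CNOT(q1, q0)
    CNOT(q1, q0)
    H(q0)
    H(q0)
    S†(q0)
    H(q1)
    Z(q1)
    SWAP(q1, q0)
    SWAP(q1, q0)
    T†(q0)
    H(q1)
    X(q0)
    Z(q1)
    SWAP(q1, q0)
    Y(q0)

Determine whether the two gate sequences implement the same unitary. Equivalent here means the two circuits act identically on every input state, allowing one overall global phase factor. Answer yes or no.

Yes: on every input state the two circuits agree up to one overall phase factor.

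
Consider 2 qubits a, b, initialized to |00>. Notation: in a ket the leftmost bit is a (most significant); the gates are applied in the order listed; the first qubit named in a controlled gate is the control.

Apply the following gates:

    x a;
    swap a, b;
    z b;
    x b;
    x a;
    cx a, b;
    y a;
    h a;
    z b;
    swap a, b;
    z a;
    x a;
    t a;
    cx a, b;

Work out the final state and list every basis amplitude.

After the circuit, the state carries amplitude sqrt(2)*I/2 on |00>, sqrt(2)*I/2 on |01>, 0 on |10>, 0 on |11>.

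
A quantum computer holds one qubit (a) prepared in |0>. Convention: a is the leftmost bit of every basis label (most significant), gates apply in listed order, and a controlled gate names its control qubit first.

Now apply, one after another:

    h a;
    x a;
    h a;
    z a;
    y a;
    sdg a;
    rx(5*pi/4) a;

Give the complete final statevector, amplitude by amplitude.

After the circuit, the state carries amplitude -I*sqrt(sqrt(2) + 2)/2 on |0>, -sqrt(2 - sqrt(2))/2 on |1>. Key observation: gates 1-4 undo each other exactly, leaving only the rest of the circuit to track.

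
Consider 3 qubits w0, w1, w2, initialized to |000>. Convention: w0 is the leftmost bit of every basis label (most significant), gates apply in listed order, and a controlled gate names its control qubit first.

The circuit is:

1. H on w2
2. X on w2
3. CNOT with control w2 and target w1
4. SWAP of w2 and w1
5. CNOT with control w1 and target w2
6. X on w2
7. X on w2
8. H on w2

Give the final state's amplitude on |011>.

|011> carries amplitude 1/2 in the final state.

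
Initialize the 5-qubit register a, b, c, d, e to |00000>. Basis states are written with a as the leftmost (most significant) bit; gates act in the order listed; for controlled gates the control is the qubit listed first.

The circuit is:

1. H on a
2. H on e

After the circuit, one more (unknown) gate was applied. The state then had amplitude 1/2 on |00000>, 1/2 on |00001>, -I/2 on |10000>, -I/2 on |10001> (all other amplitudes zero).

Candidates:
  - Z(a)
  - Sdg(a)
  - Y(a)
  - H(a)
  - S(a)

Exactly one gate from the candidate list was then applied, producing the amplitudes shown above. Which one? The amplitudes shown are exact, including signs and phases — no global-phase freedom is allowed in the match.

It was Sdg(a) that produced the state shown.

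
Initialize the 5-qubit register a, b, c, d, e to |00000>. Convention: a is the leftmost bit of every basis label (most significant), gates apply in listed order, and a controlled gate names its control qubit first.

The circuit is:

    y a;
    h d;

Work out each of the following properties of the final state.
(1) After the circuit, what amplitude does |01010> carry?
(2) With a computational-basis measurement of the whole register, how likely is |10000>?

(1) |01010> carries amplitude 0 in the final state.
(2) A full measurement returns |10000> with probability 1/2.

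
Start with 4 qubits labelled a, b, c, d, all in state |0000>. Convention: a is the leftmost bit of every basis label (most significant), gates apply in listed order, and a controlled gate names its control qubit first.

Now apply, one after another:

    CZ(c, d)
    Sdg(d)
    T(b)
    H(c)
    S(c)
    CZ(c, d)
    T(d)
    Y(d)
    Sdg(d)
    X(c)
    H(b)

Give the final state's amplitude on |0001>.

The amplitude on |0001> is I/2.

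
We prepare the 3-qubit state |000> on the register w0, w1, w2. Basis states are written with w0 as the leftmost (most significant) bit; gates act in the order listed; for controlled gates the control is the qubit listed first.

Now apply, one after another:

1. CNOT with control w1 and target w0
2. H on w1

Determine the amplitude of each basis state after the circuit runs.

After the circuit, the state carries amplitude sqrt(2)/2 on |000>, sqrt(2)/2 on |010>, and 0 on every other basis state.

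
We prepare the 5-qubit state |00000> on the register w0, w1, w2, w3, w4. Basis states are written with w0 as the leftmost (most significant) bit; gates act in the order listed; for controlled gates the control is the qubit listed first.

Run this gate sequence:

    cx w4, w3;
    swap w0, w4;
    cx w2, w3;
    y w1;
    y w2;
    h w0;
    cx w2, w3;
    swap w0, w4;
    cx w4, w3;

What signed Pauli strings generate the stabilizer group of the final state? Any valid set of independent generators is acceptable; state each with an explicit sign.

The final state is stabilized by the group generated by +IIIXX, +ZIIII, -IZIII, -IIZII, -IIIZZ; other independent generating sets are equally valid.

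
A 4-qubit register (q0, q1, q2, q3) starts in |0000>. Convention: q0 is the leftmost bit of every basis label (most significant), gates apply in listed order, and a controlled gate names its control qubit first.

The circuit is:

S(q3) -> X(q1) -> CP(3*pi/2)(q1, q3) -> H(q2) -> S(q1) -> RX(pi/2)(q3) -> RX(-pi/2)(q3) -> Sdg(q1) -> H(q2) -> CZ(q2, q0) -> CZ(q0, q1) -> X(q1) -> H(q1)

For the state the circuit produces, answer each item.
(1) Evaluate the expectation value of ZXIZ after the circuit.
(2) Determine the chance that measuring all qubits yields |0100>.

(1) The observable ZXIZ averages to 1. Key observation: the block from step 4 through step 9 cancels to the identity and can be dropped.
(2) A full measurement returns |0100> with probability 1/2.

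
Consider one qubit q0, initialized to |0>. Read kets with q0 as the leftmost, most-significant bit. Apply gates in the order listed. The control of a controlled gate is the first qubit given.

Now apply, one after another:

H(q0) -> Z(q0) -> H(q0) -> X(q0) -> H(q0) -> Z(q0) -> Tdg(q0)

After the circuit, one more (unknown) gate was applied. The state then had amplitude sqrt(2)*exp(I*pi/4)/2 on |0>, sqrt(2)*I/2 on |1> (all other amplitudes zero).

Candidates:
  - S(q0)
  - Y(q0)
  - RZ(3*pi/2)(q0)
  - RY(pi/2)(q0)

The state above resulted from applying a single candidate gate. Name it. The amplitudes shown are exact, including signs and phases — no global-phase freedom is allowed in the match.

It was Y(q0) that produced the state shown. Key observation: the block from step 3 through step 6 cancels to the identity and can be dropped.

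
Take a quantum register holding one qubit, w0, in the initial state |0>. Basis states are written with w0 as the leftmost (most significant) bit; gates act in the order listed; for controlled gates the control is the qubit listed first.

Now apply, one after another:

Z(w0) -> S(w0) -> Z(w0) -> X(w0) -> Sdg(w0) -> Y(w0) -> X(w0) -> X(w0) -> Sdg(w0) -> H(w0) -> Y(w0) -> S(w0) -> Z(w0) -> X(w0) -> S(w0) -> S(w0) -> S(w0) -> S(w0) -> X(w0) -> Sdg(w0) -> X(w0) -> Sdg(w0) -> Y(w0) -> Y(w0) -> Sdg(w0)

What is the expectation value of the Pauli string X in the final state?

In the final state, X has expectation -1. Key observation: the block from step 15 through step 18 cancels to the identity and can be dropped.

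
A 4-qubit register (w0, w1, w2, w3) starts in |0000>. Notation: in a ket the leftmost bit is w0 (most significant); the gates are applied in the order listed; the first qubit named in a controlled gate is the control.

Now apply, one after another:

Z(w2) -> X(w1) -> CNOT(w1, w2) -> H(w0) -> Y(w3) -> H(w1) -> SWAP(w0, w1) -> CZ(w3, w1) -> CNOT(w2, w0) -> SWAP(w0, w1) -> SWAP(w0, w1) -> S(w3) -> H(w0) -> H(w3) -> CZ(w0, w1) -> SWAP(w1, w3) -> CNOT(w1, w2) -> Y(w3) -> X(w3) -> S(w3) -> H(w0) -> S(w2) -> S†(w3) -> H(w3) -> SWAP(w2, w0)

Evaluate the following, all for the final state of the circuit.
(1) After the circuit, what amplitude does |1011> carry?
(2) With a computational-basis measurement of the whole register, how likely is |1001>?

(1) The final state's coefficient on |1011> equals 1/2. Key observation: gates 10-11 undo each other exactly, leaving only the rest of the circuit to track.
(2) Outcome |1001> occurs with probability 1/4.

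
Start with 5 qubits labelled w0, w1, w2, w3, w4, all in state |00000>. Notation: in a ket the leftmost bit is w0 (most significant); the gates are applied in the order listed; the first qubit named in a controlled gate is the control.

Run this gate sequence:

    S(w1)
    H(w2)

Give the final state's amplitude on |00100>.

The final state's coefficient on |00100> equals sqrt(2)/2.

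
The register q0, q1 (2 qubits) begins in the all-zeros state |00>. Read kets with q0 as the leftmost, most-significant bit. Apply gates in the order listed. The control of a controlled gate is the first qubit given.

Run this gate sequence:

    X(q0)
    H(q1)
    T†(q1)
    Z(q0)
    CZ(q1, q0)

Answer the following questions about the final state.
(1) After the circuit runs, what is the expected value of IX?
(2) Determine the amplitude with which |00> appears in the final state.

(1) The observable IX averages to -sqrt(2)/2.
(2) The final state's coefficient on |00> equals 0.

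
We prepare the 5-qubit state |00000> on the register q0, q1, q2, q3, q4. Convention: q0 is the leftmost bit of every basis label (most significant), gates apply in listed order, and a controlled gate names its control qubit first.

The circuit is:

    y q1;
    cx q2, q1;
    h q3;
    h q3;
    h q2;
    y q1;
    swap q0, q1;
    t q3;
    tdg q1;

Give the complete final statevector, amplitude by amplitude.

After the circuit, the state carries amplitude sqrt(2)/2 on |00000>, sqrt(2)/2 on |00100>, and 0 on every other basis state. Key observation: gates 3-4 undo each other exactly, leaving only the rest of the circuit to track.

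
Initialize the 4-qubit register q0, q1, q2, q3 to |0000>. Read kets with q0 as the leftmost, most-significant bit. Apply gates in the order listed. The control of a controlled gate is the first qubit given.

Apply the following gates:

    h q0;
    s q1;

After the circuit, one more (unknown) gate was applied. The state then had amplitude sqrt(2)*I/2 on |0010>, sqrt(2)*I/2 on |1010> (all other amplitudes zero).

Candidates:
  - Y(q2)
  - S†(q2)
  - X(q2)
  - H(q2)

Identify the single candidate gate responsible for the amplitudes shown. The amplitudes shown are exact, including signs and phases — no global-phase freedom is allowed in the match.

The applied gate was Y(q2).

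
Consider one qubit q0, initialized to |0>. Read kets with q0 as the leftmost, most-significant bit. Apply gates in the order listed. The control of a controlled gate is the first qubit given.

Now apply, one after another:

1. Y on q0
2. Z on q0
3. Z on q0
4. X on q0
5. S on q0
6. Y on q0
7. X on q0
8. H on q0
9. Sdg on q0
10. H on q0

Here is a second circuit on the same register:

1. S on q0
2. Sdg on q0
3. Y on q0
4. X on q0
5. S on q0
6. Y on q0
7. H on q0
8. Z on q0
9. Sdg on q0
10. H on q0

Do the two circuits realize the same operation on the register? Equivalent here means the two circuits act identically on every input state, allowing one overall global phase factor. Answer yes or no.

Yes, they are equivalent — the unitaries differ by at most a global phase.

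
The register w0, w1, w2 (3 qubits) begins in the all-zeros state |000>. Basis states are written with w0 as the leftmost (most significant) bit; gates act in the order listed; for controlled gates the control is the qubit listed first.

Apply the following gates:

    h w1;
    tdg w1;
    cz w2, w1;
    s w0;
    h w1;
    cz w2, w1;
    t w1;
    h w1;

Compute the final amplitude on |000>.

The final state's coefficient on |000> equals 1/2.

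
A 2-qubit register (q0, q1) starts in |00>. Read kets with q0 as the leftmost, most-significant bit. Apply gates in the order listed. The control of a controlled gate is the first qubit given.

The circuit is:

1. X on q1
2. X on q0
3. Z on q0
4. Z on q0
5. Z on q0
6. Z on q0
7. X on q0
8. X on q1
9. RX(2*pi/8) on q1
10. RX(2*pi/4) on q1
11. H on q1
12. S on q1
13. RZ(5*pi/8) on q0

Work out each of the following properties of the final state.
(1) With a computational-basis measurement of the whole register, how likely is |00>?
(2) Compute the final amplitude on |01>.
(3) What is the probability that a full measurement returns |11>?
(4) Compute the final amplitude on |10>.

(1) Outcome |00> occurs with probability 1/2. Key observation: steps 1-8 multiply out to the identity, so the circuit reduces to the remaining gates.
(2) |01> carries amplitude -sqrt(2 - sqrt(2))*exp(3*I*pi/16)/4 + sqrt(2 - sqrt(2))*exp(11*I*pi/16)/4 + sqrt(sqrt(2) + 2)*exp(3*I*pi/16)/4 + sqrt(sqrt(2) + 2)*exp(11*I*pi/16)/4 in the final state.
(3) The probability of measuring |11> is 0.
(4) The amplitude on |10> is 0.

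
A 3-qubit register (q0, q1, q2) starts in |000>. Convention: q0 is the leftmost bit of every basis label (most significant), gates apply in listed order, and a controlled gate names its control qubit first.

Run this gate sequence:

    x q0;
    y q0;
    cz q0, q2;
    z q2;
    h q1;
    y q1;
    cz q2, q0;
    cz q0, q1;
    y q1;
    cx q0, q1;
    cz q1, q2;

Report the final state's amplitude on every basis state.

After the circuit, the state carries amplitude -sqrt(2)*I/2 on |000>, -sqrt(2)*I/2 on |010>, and 0 on every other basis state.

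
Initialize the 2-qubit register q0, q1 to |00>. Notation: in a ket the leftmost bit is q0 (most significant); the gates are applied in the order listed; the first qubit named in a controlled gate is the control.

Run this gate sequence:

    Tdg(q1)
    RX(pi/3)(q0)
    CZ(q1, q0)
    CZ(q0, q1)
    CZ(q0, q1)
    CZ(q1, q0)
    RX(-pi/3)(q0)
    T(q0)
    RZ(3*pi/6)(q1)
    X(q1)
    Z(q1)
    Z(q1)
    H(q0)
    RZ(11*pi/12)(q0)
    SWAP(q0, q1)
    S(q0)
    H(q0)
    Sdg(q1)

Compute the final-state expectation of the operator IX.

The expectation value of IX is -sqrt(2)/4 + sqrt(6)/4. Key observation: steps 2-7 multiply out to the identity, so the circuit reduces to the remaining gates.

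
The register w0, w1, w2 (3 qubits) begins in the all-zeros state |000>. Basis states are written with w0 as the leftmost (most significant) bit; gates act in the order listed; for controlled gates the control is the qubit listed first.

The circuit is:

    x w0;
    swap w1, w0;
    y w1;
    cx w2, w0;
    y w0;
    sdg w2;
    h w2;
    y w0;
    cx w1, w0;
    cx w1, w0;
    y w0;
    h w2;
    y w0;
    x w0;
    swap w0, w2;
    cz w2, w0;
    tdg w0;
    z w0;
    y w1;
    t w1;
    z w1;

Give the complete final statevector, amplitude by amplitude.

The resulting statevector has amplitude -exp(I*pi/4) on |011>, and 0 on every other basis state.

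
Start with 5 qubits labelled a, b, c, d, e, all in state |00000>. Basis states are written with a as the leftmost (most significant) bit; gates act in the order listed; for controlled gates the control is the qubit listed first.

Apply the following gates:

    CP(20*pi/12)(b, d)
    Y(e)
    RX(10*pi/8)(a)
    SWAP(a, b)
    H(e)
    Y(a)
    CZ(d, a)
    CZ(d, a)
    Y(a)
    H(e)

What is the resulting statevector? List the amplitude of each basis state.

The final amplitudes are -I*sqrt(2 - sqrt(2))/2 on |00001>, sqrt(sqrt(2) + 2)/2 on |01001>, and 0 on every other basis state. Key observation: the block from step 5 through step 10 cancels to the identity and can be dropped.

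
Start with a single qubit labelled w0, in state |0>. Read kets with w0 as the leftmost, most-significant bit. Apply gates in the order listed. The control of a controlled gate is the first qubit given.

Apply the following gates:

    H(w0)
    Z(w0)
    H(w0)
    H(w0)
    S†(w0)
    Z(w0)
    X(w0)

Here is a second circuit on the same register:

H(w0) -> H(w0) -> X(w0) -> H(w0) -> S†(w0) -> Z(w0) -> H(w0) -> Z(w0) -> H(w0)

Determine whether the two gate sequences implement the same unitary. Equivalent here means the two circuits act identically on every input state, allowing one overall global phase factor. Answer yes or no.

Yes — the two circuits implement the same unitary up to a global phase.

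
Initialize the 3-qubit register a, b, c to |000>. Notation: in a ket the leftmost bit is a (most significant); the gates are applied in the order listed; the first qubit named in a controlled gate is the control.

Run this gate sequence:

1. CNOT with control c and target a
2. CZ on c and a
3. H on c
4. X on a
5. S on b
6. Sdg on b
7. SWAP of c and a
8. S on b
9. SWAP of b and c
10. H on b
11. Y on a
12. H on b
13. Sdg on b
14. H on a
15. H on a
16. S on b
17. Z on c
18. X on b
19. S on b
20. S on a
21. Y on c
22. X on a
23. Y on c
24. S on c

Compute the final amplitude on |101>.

|101> carries amplitude 0 in the final state. Key observation: steps 14-15 multiply out to the identity, so the circuit reduces to the remaining gates.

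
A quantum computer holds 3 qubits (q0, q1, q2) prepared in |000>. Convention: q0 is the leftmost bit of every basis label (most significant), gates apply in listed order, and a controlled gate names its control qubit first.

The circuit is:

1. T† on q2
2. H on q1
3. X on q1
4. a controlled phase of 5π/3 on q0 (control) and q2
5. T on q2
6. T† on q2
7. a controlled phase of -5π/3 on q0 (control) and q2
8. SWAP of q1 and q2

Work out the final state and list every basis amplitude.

The resulting statevector has amplitude sqrt(2)/2 on |000>, sqrt(2)/2 on |001>, and 0 on every other basis state. Key observation: the block from step 4 through step 7 cancels to the identity and can be dropped.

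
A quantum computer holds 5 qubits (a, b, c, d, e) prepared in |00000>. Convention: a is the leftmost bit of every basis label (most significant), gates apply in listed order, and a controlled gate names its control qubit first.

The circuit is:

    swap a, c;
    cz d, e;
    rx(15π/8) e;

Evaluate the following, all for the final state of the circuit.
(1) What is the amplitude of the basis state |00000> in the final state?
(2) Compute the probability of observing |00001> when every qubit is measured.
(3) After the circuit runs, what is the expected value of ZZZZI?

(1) The final state's coefficient on |00000> equals -cos(pi/16).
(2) A full measurement returns |00001> with probability sin(pi/16)**2.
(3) The expectation value of ZZZZI is 1.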